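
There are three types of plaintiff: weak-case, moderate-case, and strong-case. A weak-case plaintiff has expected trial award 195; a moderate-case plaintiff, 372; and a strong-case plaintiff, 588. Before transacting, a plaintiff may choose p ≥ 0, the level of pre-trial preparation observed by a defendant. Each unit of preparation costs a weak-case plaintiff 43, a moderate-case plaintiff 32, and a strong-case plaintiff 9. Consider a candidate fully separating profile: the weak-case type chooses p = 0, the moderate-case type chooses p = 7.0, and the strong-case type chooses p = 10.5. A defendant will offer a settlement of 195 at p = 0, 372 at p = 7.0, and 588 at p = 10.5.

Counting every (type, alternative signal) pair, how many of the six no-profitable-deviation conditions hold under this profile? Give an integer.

Moderate-case (own payoff 372 − 32×7.0 = 148): to p=0 gives 195 → profitable ✗; to p=10.5 gives 588 − 32×10.5 = 252 → profitable ✗.
Strong-case (own payoff 588 − 9×10.5 = 493.5): to p=0 gives 195 → no gain ✓; to p=7.0 gives 372 − 9×7.0 = 309 → no gain ✓.
Weak-case (own payoff 195): to p=7.0 gives 372 − 43×7.0 = 71 → no gain ✓; to p=10.5 gives 588 − 43×10.5 = 136.5 → no gain ✓.
4 of the 6 constraints hold; not an equilibrium.

4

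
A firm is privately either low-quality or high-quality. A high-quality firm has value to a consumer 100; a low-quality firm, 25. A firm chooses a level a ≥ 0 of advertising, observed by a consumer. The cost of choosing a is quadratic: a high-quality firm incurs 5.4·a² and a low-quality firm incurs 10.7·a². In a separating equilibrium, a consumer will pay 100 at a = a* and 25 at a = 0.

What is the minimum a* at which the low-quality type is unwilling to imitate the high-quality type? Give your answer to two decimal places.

2.65

The low-quality type at a = 0 receives 25; imitating at a* yields 100 − 10.7·a*².
Indifference: 25 = 100 − 10.7·a*², so a*² = (100 − 25) / 10.7 ≈ 7.0093.
a* = √7.0093 ≈ 2.65.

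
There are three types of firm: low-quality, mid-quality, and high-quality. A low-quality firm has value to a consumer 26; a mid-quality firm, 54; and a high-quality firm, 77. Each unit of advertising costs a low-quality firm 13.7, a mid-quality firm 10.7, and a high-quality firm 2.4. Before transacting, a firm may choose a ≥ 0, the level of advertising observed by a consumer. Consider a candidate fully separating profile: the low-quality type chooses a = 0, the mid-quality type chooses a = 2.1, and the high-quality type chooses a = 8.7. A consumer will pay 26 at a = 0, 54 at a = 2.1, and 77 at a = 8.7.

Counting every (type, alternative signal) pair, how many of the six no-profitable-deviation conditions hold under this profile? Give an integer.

Low-quality (own payoff 26): to a=2.1 gives 54 − 13.7×2.1 = 25.23 → no gain ✓; to a=8.7 gives 77 − 13.7×8.7 = -42.19 → no gain ✓.
High-quality (own payoff 77 − 2.4×8.7 = 56.12): to a=0 gives 26 → no gain ✓; to a=2.1 gives 54 − 2.4×2.1 = 48.96 → no gain ✓.
Mid-quality (own payoff 54 − 10.7×2.1 = 31.53): to a=0 gives 26 → no gain ✓; to a=8.7 gives 77 − 10.7×8.7 = -16.09 → no gain ✓.
6 of the 6 constraints hold; this profile is a separating equilibrium.

6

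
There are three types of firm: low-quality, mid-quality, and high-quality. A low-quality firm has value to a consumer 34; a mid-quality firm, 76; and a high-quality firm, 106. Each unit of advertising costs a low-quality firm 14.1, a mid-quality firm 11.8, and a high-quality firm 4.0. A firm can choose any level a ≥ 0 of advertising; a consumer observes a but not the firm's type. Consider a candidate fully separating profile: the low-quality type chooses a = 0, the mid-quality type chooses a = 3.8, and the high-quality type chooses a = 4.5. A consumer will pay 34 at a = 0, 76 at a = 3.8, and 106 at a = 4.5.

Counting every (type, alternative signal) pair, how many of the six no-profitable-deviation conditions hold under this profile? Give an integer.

3

Low-quality (own payoff 34): to a=3.8 gives 76 − 14.1×3.8 = 22.42 → no gain ✓; to a=4.5 gives 106 − 14.1×4.5 = 42.55 → profitable ✗.
Mid-quality (own payoff 76 − 11.8×3.8 = 31.16): to a=0 gives 34 → profitable ✗; to a=4.5 gives 106 − 11.8×4.5 = 52.9 → profitable ✗.
High-quality (own payoff 106 − 4.0×4.5 = 88): to a=0 gives 34 → no gain ✓; to a=3.8 gives 76 − 4.0×3.8 = 60.8 → no gain ✓.
3 of the 6 constraints hold; not an equilibrium.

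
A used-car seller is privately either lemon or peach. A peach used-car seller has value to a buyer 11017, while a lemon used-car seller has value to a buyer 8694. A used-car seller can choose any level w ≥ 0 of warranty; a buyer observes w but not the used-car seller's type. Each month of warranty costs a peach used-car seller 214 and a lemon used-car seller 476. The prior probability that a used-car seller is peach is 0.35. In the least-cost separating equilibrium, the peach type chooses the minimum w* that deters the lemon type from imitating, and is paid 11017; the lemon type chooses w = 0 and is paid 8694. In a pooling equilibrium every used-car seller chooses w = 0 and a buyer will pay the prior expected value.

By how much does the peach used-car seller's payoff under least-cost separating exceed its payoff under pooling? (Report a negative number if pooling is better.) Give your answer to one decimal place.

Least-cost separating signal: w* solves 8694 = 11017 − 476·w*, so w* = (11017 − 8694)/476 ≈ 4.8803.
Peach type's separating payoff: 11017 − 214 × w* = 11017 − 214 × (11017 − 8694)/476 = 11017 − 497122/476 ≈ 9972.626.
Pooling payoff: 0.35 × 11017 + 0.65 × 8694 = 9507.05.
Difference: 9972.626 − 9507.05 = 465.576, i.e. 465.6 to one decimal place.
The peach type prefers to separate.

465.6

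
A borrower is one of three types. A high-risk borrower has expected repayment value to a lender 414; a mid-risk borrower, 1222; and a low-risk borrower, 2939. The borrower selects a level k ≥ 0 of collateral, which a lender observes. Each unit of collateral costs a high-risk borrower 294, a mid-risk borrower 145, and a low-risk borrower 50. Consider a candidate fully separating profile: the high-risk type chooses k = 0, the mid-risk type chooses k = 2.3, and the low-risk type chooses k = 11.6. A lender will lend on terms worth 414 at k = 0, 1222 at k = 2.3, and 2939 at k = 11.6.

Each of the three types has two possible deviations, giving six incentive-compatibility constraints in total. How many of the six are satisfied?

4

Mid-risk (own payoff 1222 − 145×2.3 = 888.5): to k=0 gives 414 → no gain ✓; to k=11.6 gives 2939 − 145×11.6 = 1257 → profitable ✗.
Low-risk (own payoff 2939 − 50×11.6 = 2359): to k=0 gives 414 → no gain ✓; to k=2.3 gives 1222 − 50×2.3 = 1107 → no gain ✓.
High-risk (own payoff 414): to k=2.3 gives 1222 − 294×2.3 = 545.8 → profitable ✗; to k=11.6 gives 2939 − 294×11.6 = -471.4 → no gain ✓.
4 of the 6 constraints hold; not an equilibrium.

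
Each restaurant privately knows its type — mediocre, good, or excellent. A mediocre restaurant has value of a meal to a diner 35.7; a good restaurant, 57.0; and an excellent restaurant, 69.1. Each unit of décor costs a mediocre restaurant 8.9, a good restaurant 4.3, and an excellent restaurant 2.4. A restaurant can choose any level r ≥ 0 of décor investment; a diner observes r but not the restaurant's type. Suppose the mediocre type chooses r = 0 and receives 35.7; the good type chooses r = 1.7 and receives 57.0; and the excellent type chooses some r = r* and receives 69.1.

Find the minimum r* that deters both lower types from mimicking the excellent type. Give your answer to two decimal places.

Mediocre type (on-path payoff 35.7) won't mimic when 35.7 ≥ 69.1 − 8.9·r*, i.e. r* ≥ 3.75.
Good type (on-path payoff 57.0 − 4.3×1.7 = 49.69) won't mimic when 49.69 ≥ 69.1 − 4.3·r*, i.e. r* ≥ 4.51.
Both must hold, so r* = max(3.75, 4.51) = 4.51. The good type's constraint binds.

4.51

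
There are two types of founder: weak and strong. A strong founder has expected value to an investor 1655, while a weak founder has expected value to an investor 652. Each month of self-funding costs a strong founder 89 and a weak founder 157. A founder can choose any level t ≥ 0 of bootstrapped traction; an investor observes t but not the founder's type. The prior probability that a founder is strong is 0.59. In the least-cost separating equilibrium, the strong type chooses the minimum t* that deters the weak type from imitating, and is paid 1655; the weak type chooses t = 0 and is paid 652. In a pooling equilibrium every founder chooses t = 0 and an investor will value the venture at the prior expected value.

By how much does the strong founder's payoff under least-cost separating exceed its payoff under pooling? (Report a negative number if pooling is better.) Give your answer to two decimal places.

Least-cost separating signal: t* solves 652 = 1655 − 157·t*, so t* = (1655 − 652)/157 ≈ 6.3885.
Strong type's separating payoff: 1655 − 89 × t* = 1655 − 89 × (1655 − 652)/157 = 1655 − 89267/157 ≈ 1086.4204.
Pooling payoff: 0.59 × 1655 + 0.41 × 652 = 1243.77.
Difference: 1086.4204 − 1243.77 = -157.3496, i.e. -157.35 to two decimal places.
The strong type would prefer the pooling outcome.

-157.35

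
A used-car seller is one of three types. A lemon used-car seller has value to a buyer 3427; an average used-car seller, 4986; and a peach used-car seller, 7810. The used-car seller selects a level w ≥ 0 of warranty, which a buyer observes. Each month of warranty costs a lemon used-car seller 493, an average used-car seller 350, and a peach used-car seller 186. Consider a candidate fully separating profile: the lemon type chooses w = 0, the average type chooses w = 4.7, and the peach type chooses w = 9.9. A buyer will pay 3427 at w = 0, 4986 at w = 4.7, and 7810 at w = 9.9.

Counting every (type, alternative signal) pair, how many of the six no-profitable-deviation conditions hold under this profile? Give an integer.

4

Average (own payoff 4986 − 350×4.7 = 3341): to w=0 gives 3427 → profitable ✗; to w=9.9 gives 7810 − 350×9.9 = 4345 → profitable ✗.
Peach (own payoff 7810 − 186×9.9 = 5968.6): to w=0 gives 3427 → no gain ✓; to w=4.7 gives 4986 − 186×4.7 = 4111.8 → no gain ✓.
Lemon (own payoff 3427): to w=4.7 gives 4986 − 493×4.7 = 2668.9 → no gain ✓; to w=9.9 gives 7810 − 493×9.9 = 2929.3 → no gain ✓.
4 of the 6 constraints hold; not an equilibrium.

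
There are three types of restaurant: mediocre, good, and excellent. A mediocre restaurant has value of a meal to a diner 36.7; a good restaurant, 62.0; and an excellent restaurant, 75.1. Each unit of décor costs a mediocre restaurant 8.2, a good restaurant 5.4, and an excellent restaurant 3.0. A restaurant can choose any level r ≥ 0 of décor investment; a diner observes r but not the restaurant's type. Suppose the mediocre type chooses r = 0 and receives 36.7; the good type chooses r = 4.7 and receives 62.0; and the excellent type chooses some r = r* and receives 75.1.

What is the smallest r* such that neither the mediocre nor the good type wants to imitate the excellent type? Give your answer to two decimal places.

7.13

Good type (on-path payoff 62.0 − 5.4×4.7 = 36.62) won't mimic when 36.62 ≥ 75.1 − 5.4·r*, i.e. r* ≥ 7.13.
Mediocre type (on-path payoff 36.7) won't mimic when 36.7 ≥ 75.1 − 8.2·r*, i.e. r* ≥ 4.68.
Both must hold, so r* = max(4.68, 7.13) = 7.13. The good type's constraint binds.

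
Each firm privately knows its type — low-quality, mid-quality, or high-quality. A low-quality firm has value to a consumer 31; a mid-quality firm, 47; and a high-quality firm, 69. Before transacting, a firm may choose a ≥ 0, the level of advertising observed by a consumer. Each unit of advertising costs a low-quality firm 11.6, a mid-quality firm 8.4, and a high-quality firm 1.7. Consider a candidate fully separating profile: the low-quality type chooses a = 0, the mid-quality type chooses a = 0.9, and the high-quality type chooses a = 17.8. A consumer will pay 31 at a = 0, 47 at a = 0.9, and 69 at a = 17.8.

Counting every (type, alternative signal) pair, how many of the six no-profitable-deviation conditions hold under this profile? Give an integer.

4

High-quality (own payoff 69 − 1.7×17.8 = 38.74): to a=0 gives 31 → no gain ✓; to a=0.9 gives 47 − 1.7×0.9 = 45.47 → profitable ✗.
Low-quality (own payoff 31): to a=0.9 gives 47 − 11.6×0.9 = 36.56 → profitable ✗; to a=17.8 gives 69 − 11.6×17.8 = -137.48 → no gain ✓.
Mid-quality (own payoff 47 − 8.4×0.9 = 39.44): to a=0 gives 31 → no gain ✓; to a=17.8 gives 69 − 8.4×17.8 = -80.52 → no gain ✓.
4 of the 6 constraints hold; not an equilibrium.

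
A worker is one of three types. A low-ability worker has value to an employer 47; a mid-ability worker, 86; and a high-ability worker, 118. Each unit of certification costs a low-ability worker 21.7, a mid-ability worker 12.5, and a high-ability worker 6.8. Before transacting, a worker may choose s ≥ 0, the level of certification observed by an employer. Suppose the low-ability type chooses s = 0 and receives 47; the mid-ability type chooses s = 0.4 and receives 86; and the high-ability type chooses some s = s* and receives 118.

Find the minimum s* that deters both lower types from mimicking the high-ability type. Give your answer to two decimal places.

Low-ability type (on-path payoff 47) won't mimic when 47 ≥ 118 − 21.7·s*, i.e. s* ≥ 3.27.
Mid-ability type (on-path payoff 86 − 12.5×0.4 = 81) won't mimic when 81 ≥ 118 − 12.5·s*, i.e. s* ≥ 2.96.
Both must hold, so s* = max(3.27, 2.96) = 3.27. The low-ability type's constraint binds.

3.27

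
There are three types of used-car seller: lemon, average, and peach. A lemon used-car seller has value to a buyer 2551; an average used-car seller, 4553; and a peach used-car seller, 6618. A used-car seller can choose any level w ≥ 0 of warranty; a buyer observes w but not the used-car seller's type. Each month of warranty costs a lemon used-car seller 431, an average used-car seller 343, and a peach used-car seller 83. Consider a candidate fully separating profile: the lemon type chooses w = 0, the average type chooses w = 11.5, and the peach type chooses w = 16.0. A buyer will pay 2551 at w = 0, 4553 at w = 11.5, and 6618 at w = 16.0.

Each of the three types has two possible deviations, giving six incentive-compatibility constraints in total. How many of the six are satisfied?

4

Average (own payoff 4553 − 343×11.5 = 608.5): to w=0 gives 2551 → profitable ✗; to w=16.0 gives 6618 − 343×16.0 = 1130 → profitable ✗.
Peach (own payoff 6618 − 83×16.0 = 5290): to w=0 gives 2551 → no gain ✓; to w=11.5 gives 4553 − 83×11.5 = 3598.5 → no gain ✓.
Lemon (own payoff 2551): to w=11.5 gives 4553 − 431×11.5 = -403.5 → no gain ✓; to w=16.0 gives 6618 − 431×16.0 = -278 → no gain ✓.
4 of the 6 constraints hold; not an equilibrium.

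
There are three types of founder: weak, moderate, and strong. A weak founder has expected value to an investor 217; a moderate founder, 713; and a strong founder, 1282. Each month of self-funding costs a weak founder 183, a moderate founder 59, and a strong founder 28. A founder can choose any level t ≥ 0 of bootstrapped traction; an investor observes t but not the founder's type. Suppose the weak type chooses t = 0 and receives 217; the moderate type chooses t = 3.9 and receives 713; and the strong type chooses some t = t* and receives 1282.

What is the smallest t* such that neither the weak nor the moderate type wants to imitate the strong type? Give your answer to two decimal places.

13.54

Weak type (on-path payoff 217) won't mimic when 217 ≥ 1282 − 183·t*, i.e. t* ≥ 5.82.
Moderate type (on-path payoff 713 − 59×3.9 = 482.9) won't mimic when 482.9 ≥ 1282 − 59·t*, i.e. t* ≥ 13.54.
Both must hold, so t* = max(5.82, 13.54) = 13.54. The moderate type's constraint binds.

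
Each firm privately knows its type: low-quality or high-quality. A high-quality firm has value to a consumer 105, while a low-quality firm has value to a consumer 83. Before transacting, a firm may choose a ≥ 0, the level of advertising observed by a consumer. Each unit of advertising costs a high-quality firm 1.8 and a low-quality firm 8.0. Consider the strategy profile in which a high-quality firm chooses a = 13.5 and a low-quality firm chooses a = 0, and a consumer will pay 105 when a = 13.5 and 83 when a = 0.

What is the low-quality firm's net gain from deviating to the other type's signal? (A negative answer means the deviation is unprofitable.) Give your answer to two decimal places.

Playing a = 0 the low-quality firm receives 83.
Deviating to a = 13.5 brings payment 105 at cost 8.0 × 13.5 = 108, netting -3.
Gain from deviating: -3 − 83 = -86.00.
The gain is negative, so the low-quality type's incentive-compatibility constraint is satisfied.

-86.00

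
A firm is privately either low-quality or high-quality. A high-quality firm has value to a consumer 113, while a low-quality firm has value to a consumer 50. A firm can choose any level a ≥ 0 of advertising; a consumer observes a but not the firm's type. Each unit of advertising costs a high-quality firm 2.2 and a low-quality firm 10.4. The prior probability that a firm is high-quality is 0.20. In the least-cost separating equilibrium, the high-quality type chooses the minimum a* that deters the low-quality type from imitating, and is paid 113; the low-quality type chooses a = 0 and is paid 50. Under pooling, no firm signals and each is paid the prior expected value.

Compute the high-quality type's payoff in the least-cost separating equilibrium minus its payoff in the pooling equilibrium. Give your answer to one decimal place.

Least-cost separating signal: a* solves 50 = 113 − 10.4·a*, so a* = (113 − 50)/10.4 ≈ 6.0577.
High-quality type's separating payoff: 113 − 2.2 × a* = 113 − 2.2 × (113 − 50)/10.4 = 113 − 138.6/10.4 ≈ 99.673.
Pooling payoff: 0.20 × 113 + 0.80 × 50 = 62.6.
Difference: 99.673 − 62.6 = 37.073, i.e. 37.1 to one decimal place.
The high-quality type prefers to separate.

37.1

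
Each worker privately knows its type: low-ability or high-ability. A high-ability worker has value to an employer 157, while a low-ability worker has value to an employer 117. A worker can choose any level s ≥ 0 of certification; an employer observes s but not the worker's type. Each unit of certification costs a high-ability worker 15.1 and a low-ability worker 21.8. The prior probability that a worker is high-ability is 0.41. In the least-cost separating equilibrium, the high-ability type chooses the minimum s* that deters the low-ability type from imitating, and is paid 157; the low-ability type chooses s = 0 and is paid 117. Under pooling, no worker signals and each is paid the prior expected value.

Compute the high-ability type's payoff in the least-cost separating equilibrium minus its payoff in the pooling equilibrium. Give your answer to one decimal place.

-4.1

Least-cost separating signal: s* solves 117 = 157 − 21.8·s*, so s* = (157 − 117)/21.8 ≈ 1.8349.
High-ability type's separating payoff: 157 − 15.1 × s* = 157 − 15.1 × (157 − 117)/21.8 = 157 − 604/21.8 ≈ 129.294.
Pooling payoff: 0.41 × 157 + 0.59 × 117 = 133.4.
Difference: 129.294 − 133.4 = -4.106, i.e. -4.1 to one decimal place.
The high-ability type would prefer the pooling outcome.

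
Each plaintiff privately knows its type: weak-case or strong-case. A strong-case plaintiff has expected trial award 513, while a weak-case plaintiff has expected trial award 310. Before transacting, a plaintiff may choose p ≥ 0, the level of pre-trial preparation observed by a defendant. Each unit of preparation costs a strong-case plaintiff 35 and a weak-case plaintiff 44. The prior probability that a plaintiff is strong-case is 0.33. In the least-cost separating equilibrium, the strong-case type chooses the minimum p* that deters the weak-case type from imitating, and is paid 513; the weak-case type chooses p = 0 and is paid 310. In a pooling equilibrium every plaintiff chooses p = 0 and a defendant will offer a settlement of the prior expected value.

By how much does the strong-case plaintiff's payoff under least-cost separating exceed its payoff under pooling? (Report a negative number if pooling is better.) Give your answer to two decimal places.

-25.47

Least-cost separating signal: p* solves 310 = 513 − 44·p*, so p* = (513 − 310)/44 ≈ 4.6136.
Strong-case type's separating payoff: 513 − 35 × p* = 513 − 35 × (513 − 310)/44 = 513 − 7105/44 ≈ 351.5227.
Pooling payoff: 0.33 × 513 + 0.67 × 310 = 376.99.
Difference: 351.5227 − 376.99 = -25.4673, i.e. -25.47 to two decimal places.
The strong-case type would prefer the pooling outcome.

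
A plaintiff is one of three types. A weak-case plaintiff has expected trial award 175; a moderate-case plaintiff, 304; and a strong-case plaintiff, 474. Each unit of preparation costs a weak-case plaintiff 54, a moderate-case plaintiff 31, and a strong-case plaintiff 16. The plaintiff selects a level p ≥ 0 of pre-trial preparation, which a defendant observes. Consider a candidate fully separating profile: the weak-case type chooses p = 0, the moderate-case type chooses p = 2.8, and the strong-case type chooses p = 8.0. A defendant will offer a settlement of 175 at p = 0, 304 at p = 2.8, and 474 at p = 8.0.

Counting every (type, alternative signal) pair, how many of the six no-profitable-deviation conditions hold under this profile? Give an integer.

5

Moderate-case (own payoff 304 − 31×2.8 = 217.2): to p=0 gives 175 → no gain ✓; to p=8.0 gives 474 − 31×8.0 = 226 → profitable ✗.
Strong-case (own payoff 474 − 16×8.0 = 346): to p=0 gives 175 → no gain ✓; to p=2.8 gives 304 − 16×2.8 = 259.2 → no gain ✓.
Weak-case (own payoff 175): to p=2.8 gives 304 − 54×2.8 = 152.8 → no gain ✓; to p=8.0 gives 474 − 54×8.0 = 42 → no gain ✓.
5 of the 6 constraints hold; not an equilibrium.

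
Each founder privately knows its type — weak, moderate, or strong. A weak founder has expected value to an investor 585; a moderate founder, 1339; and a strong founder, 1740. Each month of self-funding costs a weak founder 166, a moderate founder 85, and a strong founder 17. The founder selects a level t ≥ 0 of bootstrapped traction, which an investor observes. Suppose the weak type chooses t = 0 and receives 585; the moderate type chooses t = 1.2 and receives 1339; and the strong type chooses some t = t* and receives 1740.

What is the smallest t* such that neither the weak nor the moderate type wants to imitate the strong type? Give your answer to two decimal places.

Weak type (on-path payoff 585) won't mimic when 585 ≥ 1740 − 166·t*, i.e. t* ≥ 6.96.
Moderate type (on-path payoff 1339 − 85×1.2 = 1237) won't mimic when 1237 ≥ 1740 − 85·t*, i.e. t* ≥ 5.92.
Both must hold, so t* = max(6.96, 5.92) = 6.96. The weak type's constraint binds.

6.96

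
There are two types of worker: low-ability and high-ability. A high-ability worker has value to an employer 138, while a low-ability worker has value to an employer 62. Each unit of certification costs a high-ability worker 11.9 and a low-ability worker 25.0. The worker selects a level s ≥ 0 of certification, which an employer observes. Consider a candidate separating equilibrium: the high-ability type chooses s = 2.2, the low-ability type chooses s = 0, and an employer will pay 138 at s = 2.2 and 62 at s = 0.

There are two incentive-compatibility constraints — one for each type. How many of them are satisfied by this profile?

High-ability type: signal → 138 − 11.9 × 2.2 = 111.82; deviate to 0 → 62. IC holds (111.82 ≥ 62).
Low-ability type: stay at 0 → 62; mimic → 138 − 25.0 × 2.2 = 83. IC fails (62 < 83).
1 of 2 constraints hold, so this profile is not an equilibrium.

1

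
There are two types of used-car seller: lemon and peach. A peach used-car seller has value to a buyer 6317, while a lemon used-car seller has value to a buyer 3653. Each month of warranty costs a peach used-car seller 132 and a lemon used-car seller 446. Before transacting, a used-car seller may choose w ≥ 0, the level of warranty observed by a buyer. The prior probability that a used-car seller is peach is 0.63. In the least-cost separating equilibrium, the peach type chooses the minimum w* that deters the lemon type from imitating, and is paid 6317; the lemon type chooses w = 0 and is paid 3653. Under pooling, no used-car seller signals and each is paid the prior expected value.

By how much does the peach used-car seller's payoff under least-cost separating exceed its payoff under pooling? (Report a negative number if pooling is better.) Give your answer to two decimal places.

Least-cost separating signal: w* solves 3653 = 6317 − 446·w*, so w* = (6317 − 3653)/446 ≈ 5.9731.
Peach type's separating payoff: 6317 − 132 × w* = 6317 − 132 × (6317 − 3653)/446 = 6317 − 351648/446 ≈ 5528.5516.
Pooling payoff: 0.63 × 6317 + 0.37 × 3653 = 5331.32.
Difference: 5528.5516 − 5331.32 = 197.2316, i.e. 197.23 to two decimal places.
The peach type prefers to separate.

197.23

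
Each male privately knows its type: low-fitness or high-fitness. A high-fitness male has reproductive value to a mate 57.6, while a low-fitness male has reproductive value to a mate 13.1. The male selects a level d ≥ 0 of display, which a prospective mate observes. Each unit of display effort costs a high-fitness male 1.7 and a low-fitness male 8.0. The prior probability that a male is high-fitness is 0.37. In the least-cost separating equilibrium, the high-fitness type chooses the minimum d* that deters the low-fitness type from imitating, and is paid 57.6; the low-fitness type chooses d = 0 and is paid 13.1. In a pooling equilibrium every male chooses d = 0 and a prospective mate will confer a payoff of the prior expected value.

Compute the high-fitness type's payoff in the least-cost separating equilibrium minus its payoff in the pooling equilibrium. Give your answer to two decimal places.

18.58

Least-cost separating signal: d* solves 13.1 = 57.6 − 8.0·d*, so d* = (57.6 − 13.1)/8.0 = 5.5625.
High-fitness type's separating payoff: 57.6 − 1.7 × d* = 57.6 − 1.7 × (57.6 − 13.1)/8.0 = 57.6 − 75.65/8.0 ≈ 48.1438.
Pooling payoff: 0.37 × 57.6 + 0.63 × 13.1 = 29.565.
Difference: 48.1438 − 29.565 = 18.5788, i.e. 18.58 to two decimal places.
The high-fitness type prefers to separate.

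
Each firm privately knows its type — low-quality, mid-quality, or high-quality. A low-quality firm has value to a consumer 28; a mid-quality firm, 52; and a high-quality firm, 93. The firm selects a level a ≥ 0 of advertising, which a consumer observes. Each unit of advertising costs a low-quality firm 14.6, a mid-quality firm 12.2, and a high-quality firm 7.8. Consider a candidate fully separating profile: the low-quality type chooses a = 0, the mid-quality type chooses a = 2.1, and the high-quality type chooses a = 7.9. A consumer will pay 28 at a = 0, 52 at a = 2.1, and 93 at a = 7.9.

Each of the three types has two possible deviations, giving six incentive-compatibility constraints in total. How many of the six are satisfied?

4

Low-quality (own payoff 28): to a=2.1 gives 52 − 14.6×2.1 = 21.34 → no gain ✓; to a=7.9 gives 93 − 14.6×7.9 = -22.34 → no gain ✓.
High-quality (own payoff 93 − 7.8×7.9 = 31.38): to a=0 gives 28 → no gain ✓; to a=2.1 gives 52 − 7.8×2.1 = 35.62 → profitable ✗.
Mid-quality (own payoff 52 − 12.2×2.1 = 26.38): to a=0 gives 28 → profitable ✗; to a=7.9 gives 93 − 12.2×7.9 = -3.38 → no gain ✓.
4 of the 6 constraints hold; not an equilibrium.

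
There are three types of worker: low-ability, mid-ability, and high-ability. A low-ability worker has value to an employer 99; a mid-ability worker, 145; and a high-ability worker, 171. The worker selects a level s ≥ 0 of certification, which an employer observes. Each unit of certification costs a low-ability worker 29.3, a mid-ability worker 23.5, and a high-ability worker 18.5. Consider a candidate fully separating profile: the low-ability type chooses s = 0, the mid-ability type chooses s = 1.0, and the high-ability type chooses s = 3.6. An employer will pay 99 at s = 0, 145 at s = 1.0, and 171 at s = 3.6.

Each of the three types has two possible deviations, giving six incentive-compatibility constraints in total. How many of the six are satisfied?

4

Low-ability (own payoff 99): to s=1.0 gives 145 − 29.3×1.0 = 115.7 → profitable ✗; to s=3.6 gives 171 − 29.3×3.6 = 65.52 → no gain ✓.
High-ability (own payoff 171 − 18.5×3.6 = 104.4): to s=0 gives 99 → no gain ✓; to s=1.0 gives 145 − 18.5×1.0 = 126.5 → profitable ✗.
Mid-ability (own payoff 145 − 23.5×1.0 = 121.5): to s=0 gives 99 → no gain ✓; to s=3.6 gives 171 − 23.5×3.6 = 86.4 → no gain ✓.
4 of the 6 constraints hold; not an equilibrium.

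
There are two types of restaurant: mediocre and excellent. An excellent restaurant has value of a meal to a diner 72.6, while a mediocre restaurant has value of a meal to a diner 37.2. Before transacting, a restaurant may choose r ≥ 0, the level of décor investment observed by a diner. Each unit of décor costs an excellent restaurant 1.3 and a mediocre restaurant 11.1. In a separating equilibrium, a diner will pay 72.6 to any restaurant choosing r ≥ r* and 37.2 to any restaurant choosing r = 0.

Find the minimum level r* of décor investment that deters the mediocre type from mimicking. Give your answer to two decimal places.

A mediocre restaurant choosing r = 0 receives 37.2.
Imitating at r* instead would pay 72.6 at cost 11.1·r*, netting 72.6 − 11.1·r*.
Indifference: 37.2 = 72.6 − 11.1·r*, so r* = (72.6 − 37.2) / 11.1 ≈ 3.19.
At r* the mediocre type's incentive constraint just binds; the excellent type strictly prefers r* since its per-unit cost is lower.

3.19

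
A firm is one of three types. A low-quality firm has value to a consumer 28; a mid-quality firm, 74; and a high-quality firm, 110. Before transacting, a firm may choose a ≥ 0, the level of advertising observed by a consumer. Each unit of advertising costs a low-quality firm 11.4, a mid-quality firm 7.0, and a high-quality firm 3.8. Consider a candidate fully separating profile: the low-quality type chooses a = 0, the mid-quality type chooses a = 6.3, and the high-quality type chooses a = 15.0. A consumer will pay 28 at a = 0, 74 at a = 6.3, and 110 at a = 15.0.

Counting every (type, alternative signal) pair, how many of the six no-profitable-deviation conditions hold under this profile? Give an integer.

6

High-quality (own payoff 110 − 3.8×15.0 = 53): to a=0 gives 28 → no gain ✓; to a=6.3 gives 74 − 3.8×6.3 = 50.06 → no gain ✓.
Low-quality (own payoff 28): to a=6.3 gives 74 − 11.4×6.3 = 2.18 → no gain ✓; to a=15.0 gives 110 − 11.4×15.0 = -61 → no gain ✓.
Mid-quality (own payoff 74 − 7.0×6.3 = 29.9): to a=0 gives 28 → no gain ✓; to a=15.0 gives 110 − 7.0×15.0 = 5 → no gain ✓.
6 of the 6 constraints hold; this profile is a separating equilibrium.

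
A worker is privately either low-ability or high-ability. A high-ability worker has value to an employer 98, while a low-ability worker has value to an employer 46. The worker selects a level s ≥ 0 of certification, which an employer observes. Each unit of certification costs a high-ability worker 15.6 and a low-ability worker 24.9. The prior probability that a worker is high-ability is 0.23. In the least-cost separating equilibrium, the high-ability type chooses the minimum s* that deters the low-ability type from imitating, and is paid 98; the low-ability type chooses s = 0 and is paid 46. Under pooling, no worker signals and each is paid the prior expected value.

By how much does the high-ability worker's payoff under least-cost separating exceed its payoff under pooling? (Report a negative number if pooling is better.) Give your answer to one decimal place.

Least-cost separating signal: s* solves 46 = 98 − 24.9·s*, so s* = (98 − 46)/24.9 ≈ 2.0884.
High-ability type's separating payoff: 98 − 15.6 × s* = 98 − 15.6 × (98 − 46)/24.9 = 98 − 811.2/24.9 ≈ 65.422.
Pooling payoff: 0.23 × 98 + 0.77 × 46 = 57.96.
Difference: 65.422 − 57.96 = 7.462, i.e. 7.5 to one decimal place.
The high-ability type prefers to separate.

7.5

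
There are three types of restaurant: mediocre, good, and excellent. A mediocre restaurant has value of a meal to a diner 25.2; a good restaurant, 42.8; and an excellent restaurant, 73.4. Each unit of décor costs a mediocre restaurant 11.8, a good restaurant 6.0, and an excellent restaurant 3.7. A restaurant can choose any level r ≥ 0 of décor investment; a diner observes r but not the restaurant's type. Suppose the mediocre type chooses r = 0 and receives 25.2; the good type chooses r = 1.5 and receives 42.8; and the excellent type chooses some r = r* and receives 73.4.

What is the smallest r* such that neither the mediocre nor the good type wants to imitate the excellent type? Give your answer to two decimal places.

6.60

Good type (on-path payoff 42.8 − 6.0×1.5 = 33.8) won't mimic when 33.8 ≥ 73.4 − 6.0·r*, i.e. r* ≥ 6.60.
Mediocre type (on-path payoff 25.2) won't mimic when 25.2 ≥ 73.4 − 11.8·r*, i.e. r* ≥ 4.08.
Both must hold, so r* = max(4.08, 6.60) = 6.60. The good type's constraint binds.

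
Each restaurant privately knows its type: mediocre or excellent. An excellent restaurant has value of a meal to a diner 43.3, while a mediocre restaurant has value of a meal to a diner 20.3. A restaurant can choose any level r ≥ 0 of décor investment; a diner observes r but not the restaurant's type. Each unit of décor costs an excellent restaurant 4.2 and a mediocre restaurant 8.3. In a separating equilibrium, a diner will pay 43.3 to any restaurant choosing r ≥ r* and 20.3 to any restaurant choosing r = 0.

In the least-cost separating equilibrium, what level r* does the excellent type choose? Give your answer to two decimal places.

A mediocre restaurant choosing r = 0 receives 20.3.
Imitating at r* instead would pay 43.3 at cost 8.3·r*, netting 43.3 − 8.3·r*.
Indifference: 20.3 = 43.3 − 8.3·r*, so r* = (43.3 − 20.3) / 8.3 ≈ 2.77.
This is the mediocre type's binding incentive-compatibility constraint; any r ≥ 2.77 sustains separation on that side.

2.77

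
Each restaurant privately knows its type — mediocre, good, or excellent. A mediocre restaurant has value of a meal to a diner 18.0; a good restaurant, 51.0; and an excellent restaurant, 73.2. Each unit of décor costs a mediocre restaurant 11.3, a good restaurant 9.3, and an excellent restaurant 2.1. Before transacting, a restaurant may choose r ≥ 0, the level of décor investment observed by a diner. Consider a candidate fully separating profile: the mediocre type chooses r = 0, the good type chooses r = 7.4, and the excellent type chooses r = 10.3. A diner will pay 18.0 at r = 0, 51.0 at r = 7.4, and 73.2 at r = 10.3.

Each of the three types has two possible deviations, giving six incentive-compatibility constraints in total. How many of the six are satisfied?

5

Good (own payoff 51.0 − 9.3×7.4 = -17.82): to r=0 gives 18.0 → profitable ✗; to r=10.3 gives 73.2 − 9.3×10.3 = -22.59 → no gain ✓.
Mediocre (own payoff 18.0): to r=7.4 gives 51.0 − 11.3×7.4 = -32.62 → no gain ✓; to r=10.3 gives 73.2 − 11.3×10.3 = -43.19 → no gain ✓.
Excellent (own payoff 73.2 − 2.1×10.3 = 51.57): to r=0 gives 18.0 → no gain ✓; to r=7.4 gives 51.0 − 2.1×7.4 = 35.46 → no gain ✓.
5 of the 6 constraints hold; not an equilibrium.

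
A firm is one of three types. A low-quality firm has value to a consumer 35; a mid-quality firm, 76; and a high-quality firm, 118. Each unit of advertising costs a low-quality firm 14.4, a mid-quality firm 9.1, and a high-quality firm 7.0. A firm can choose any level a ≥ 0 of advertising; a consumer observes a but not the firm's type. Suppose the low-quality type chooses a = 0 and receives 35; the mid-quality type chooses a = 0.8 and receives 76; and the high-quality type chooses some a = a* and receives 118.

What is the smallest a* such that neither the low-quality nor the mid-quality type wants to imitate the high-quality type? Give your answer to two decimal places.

5.76

Low-quality type (on-path payoff 35) won't mimic when 35 ≥ 118 − 14.4·a*, i.e. a* ≥ 5.76.
Mid-quality type (on-path payoff 76 − 9.1×0.8 = 68.72) won't mimic when 68.72 ≥ 118 − 9.1·a*, i.e. a* ≥ 5.42.
Both must hold, so a* = max(5.76, 5.42) = 5.76. The low-quality type's constraint binds.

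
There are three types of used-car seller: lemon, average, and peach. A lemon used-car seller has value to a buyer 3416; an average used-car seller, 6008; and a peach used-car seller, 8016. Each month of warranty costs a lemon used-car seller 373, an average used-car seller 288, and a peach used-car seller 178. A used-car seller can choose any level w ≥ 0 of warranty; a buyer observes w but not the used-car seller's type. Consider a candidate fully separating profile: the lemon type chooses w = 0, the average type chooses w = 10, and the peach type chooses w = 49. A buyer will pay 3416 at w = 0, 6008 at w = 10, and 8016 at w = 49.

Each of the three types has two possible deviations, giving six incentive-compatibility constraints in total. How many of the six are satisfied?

3

Lemon (own payoff 3416): to w=10 gives 6008 − 373×10 = 2278 → no gain ✓; to w=49 gives 8016 − 373×49 = -10261 → no gain ✓.
Average (own payoff 6008 − 288×10 = 3128): to w=0 gives 3416 → profitable ✗; to w=49 gives 8016 − 288×49 = -6096 → no gain ✓.
Peach (own payoff 8016 − 178×49 = -706): to w=0 gives 3416 → profitable ✗; to w=10 gives 6008 − 178×10 = 4228 → profitable ✗.
3 of the 6 constraints hold; not an equilibrium.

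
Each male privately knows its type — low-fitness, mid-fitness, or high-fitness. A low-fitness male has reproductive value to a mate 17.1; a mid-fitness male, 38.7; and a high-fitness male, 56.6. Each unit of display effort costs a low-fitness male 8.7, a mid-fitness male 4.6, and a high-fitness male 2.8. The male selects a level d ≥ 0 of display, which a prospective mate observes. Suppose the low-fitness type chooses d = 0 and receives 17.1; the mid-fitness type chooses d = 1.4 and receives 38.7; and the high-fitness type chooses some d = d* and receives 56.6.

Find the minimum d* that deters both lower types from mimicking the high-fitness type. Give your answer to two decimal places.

Low-fitness type (on-path payoff 17.1) won't mimic when 17.1 ≥ 56.6 − 8.7·d*, i.e. d* ≥ 4.54.
Mid-fitness type (on-path payoff 38.7 − 4.6×1.4 = 32.26) won't mimic when 32.26 ≥ 56.6 − 4.6·d*, i.e. d* ≥ 5.29.
Both must hold, so d* = max(4.54, 5.29) = 5.29. The mid-fitness type's constraint binds.

5.29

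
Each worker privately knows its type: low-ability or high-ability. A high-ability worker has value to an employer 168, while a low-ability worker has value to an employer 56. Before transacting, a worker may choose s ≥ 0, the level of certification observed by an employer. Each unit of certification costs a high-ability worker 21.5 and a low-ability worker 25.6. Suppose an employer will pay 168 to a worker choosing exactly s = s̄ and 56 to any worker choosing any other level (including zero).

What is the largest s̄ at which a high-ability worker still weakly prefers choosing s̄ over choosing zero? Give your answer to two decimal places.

5.21

Choosing s̄ yields the high-ability type 168 − 21.5·s̄; choosing zero yields 56.
The high-ability type is indifferent at 168 − 21.5·s̄ = 56, i.e. s̄ = (168 − 56) / 21.5 ≈ 5.21.
For any s̄ above 5.21 the high-ability type would rather pool at zero, so separation collapses.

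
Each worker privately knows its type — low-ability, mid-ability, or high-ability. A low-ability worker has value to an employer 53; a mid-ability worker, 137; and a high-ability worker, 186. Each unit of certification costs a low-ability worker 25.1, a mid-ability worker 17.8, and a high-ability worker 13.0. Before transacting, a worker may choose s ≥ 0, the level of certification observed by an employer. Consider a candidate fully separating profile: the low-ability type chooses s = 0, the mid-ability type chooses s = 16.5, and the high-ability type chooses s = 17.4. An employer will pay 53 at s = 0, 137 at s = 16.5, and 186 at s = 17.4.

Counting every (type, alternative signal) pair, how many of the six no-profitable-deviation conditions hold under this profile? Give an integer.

3

Low-ability (own payoff 53): to s=16.5 gives 137 − 25.1×16.5 = -277.15 → no gain ✓; to s=17.4 gives 186 − 25.1×17.4 = -250.74 → no gain ✓.
Mid-ability (own payoff 137 − 17.8×16.5 = -156.7): to s=0 gives 53 → profitable ✗; to s=17.4 gives 186 − 17.8×17.4 = -123.72 → profitable ✗.
High-ability (own payoff 186 − 13.0×17.4 = -40.2): to s=0 gives 53 → profitable ✗; to s=16.5 gives 137 − 13.0×16.5 = -77.5 → no gain ✓.
3 of the 6 constraints hold; not an equilibrium.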